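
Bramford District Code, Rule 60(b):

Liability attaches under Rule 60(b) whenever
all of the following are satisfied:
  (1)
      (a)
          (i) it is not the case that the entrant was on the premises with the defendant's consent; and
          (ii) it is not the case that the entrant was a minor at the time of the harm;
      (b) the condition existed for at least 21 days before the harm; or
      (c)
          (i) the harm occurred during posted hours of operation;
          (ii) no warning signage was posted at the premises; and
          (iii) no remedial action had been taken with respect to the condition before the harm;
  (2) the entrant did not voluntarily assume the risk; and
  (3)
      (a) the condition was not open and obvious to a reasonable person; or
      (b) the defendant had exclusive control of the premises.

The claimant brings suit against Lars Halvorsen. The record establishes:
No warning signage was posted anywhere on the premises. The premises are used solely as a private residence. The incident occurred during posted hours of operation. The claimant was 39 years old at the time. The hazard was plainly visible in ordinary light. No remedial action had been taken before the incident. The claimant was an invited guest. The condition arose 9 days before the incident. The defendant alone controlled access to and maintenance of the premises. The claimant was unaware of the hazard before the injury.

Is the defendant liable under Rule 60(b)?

(i) not (consent to enter) — fails.
(ii) not (entrant a minor) — met.
So (a) is not satisfied (F AND T).
(b) condition ≥21 days old — not met.
(i) during posted hours — holds.
(ii) no signage posted — holds.
(iii) no remedial action — met.
(c): T AND T AND T → true.
(1): F OR F OR T → true.
(2) no assumed risk — holds.
(a) not open/obvious — not met.
(b) exclusive control — satisfied.
(3): F OR T → true.
So Overall is satisfied (T AND T AND T).

Yes — liable.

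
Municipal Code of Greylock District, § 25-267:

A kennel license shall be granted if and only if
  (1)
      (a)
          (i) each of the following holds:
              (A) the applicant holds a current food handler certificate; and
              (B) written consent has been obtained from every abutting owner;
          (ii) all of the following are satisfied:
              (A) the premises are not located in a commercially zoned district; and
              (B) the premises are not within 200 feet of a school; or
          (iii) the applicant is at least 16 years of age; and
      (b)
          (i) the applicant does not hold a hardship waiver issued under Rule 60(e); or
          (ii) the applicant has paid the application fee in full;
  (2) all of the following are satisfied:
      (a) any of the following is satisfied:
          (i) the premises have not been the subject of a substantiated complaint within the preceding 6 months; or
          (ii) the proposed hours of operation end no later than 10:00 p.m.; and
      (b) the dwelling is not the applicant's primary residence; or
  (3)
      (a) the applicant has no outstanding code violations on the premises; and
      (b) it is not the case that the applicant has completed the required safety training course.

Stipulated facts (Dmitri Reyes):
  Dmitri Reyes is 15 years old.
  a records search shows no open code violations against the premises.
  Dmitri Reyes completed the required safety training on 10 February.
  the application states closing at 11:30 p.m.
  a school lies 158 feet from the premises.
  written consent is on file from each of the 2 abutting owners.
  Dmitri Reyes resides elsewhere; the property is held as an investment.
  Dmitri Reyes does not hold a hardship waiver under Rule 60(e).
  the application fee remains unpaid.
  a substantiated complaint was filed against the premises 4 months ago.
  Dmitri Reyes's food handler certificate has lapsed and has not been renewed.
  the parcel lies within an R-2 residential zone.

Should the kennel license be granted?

No — denied.

(A) food handler cert. — not met.
(B) all abutters consent — satisfied.
So (i) is not satisfied (F AND T).
(A) not (commercially zoned) — satisfied.
(B) ≥200 ft from school — fails.
(ii): T AND F → false.
(iii) age ≥ 16 — not met.
(a) = F OR F OR F = false.
(i) not (hardship waiver) — met.
(ii) fee paid — not met.
So (b) is satisfied (T OR F).
So (1) is not satisfied (F AND T).
(i) no complaint in 6 mo. — fails.
(ii) closes by 10 p.m. — not met.
(a): F OR F → false.
(b) not (primary residence) — satisfied.
(2): F AND T → false.
(a) no code violations — holds.
(b) not (safety training) — not met.
So (3) is not satisfied (T AND F).
Overall = F OR F OR F = false.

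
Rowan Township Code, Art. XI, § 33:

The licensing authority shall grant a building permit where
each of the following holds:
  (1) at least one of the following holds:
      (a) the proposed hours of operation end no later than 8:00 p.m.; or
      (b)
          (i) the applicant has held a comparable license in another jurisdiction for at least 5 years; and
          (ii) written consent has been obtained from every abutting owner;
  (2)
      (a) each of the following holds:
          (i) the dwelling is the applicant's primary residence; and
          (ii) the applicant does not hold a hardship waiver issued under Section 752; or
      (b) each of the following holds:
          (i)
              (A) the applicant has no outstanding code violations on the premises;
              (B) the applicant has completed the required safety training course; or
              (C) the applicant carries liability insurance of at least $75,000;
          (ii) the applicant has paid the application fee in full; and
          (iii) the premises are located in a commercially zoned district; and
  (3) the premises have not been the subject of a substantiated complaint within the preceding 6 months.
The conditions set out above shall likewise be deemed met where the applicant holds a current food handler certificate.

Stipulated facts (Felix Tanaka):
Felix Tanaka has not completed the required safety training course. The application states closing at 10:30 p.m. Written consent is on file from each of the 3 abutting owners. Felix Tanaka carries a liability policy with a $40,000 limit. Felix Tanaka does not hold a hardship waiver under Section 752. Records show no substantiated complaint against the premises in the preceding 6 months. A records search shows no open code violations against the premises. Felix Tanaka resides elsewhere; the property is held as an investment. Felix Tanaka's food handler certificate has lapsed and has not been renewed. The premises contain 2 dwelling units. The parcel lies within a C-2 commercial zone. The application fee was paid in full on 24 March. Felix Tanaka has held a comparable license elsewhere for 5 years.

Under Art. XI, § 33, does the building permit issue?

(a) closes by 8 p.m. — not met.
(i) prior license ≥ 5 yr — satisfied.
(ii) all abutters consent — satisfied.
(b) = T AND T = true.
(1) = F OR T = true.
(i) primary residence — not met.
(ii) not (hardship waiver) — holds.
(a) = F AND T = false.
(A) no code violations — met.
(B) safety training — not satisfied.
(C) insurance ≥ $75,000 — not met.
(i): T OR F OR F → true.
(ii) fee paid — holds.
(iii) commercially zoned — holds.
(b) = T AND T AND T = true.
So (2) is satisfied (F OR T).
(3) no complaint in 6 mo. — satisfied.
Overall = T AND T AND T = true.
Exception (food handler cert.) — not satisfied.
Result: main true OR exception false → true.

Yes — granted.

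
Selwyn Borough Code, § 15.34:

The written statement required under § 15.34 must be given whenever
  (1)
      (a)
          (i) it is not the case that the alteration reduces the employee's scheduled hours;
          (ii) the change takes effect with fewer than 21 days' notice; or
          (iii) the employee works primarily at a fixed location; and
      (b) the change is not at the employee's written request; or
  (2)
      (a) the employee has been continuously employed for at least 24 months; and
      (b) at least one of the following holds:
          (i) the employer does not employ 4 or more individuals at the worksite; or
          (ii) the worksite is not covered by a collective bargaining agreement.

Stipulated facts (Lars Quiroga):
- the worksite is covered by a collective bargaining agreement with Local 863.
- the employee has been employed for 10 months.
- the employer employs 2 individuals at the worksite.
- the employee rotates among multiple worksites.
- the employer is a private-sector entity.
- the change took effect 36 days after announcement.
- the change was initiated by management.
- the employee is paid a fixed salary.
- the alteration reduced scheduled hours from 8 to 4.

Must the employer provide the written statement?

(i) not (hours reduced) — not met.
(ii) < 21 days' notice — not met.
(iii) fixed location — not met.
So (a) is not satisfied (F OR F OR F).
(b) not employee-requested — met.
So (1) is not satisfied (F AND T).
(a) tenure ≥ 24 mo. — not satisfied.
(i) not (≥ 4 at site) — met.
(ii) no CBA — fails.
(b) = T OR F = true.
(2): F AND T → false.
Overall = F OR F = false.

No — not required.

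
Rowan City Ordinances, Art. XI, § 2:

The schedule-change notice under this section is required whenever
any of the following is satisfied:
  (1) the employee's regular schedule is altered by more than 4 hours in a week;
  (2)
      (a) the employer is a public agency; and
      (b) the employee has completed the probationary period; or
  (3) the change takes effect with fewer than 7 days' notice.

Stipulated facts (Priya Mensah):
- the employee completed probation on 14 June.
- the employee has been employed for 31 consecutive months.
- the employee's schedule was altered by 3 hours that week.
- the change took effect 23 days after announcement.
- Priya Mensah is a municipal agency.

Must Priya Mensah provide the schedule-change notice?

Yes — required.

(1) schedule shift > 4h — fails.
(a) public agency — satisfied.
(b) past probation — satisfied.
So (2) is satisfied (T AND T).
(3) < 7 days' notice — fails.
Overall: F OR T OR F → true.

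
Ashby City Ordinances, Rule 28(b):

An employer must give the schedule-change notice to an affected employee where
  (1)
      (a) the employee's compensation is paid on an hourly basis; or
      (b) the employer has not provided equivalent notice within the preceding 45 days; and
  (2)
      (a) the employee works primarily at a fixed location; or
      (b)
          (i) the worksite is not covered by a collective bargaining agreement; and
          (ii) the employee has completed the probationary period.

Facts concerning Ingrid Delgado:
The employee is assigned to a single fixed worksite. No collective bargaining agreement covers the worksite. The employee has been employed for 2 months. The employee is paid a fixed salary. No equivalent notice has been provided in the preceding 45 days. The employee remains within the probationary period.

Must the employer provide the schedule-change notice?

Yes — required.

(a) hourly-paid — not met.
(b) no recent notice — satisfied.
(1): F OR T → true.
(a) fixed location — met.
(i) no CBA — holds.
(ii) past probation — fails.
(b): T AND F → false.
(2): T OR F → true.
So Overall is satisfied (T AND T).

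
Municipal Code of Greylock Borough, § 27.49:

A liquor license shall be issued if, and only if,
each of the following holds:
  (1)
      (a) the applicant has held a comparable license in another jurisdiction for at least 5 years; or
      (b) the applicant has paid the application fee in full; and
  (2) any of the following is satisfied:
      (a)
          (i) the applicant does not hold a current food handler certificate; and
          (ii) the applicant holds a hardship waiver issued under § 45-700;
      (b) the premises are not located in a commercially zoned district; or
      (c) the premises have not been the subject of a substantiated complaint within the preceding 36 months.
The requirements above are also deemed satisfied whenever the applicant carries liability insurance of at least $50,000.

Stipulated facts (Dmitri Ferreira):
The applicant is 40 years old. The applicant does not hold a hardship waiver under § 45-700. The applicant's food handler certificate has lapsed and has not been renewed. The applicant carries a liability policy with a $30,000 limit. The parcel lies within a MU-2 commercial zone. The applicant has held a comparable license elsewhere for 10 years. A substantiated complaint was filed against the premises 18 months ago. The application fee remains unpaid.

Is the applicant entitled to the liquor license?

(a) prior license ≥ 5 yr — holds.
(b) fee paid — fails.
(1) = T OR F = true.
(i) not (food handler cert.) — holds.
(ii) hardship waiver — fails.
(a) = T AND F = false.
(b) not (commercially zoned) — not met.
(c) no complaint in 36 mo. — not satisfied.
(2) = F OR F OR F = false.
Overall: T AND F → false.
Exception (insurance ≥ $50,000) — not satisfied.
Result: main false OR exception false → false.

No — denied.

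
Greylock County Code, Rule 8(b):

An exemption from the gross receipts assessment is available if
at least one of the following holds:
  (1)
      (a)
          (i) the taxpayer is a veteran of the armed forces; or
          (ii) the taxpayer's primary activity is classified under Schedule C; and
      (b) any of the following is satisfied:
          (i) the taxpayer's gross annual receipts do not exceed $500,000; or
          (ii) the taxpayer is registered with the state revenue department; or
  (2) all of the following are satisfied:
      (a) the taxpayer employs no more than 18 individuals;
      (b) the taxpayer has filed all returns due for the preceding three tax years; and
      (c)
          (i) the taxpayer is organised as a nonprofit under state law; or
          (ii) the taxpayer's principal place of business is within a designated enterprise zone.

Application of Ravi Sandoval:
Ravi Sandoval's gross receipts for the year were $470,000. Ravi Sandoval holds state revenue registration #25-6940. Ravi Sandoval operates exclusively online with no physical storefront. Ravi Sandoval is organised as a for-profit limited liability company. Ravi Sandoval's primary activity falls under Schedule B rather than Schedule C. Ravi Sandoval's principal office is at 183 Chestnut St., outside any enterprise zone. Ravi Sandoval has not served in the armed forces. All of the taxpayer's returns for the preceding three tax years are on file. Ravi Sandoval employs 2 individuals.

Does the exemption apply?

(i) veteran — fails.
(ii) Schedule C activity — fails.
(a): F OR F → false.
(i) receipts ≤ $500,000 — met.
(ii) state-registered — satisfied.
(b) = T OR T = true.
(1): F AND T → false.
(a) ≤ 18 employees — met.
(b) returns current — holds.
(i) nonprofit — fails.
(ii) in enterprise zone — not satisfied.
(c) = F OR F = false.
So (2) is not satisfied (T AND T AND F).
Overall = F OR F = false.

No — not exempt.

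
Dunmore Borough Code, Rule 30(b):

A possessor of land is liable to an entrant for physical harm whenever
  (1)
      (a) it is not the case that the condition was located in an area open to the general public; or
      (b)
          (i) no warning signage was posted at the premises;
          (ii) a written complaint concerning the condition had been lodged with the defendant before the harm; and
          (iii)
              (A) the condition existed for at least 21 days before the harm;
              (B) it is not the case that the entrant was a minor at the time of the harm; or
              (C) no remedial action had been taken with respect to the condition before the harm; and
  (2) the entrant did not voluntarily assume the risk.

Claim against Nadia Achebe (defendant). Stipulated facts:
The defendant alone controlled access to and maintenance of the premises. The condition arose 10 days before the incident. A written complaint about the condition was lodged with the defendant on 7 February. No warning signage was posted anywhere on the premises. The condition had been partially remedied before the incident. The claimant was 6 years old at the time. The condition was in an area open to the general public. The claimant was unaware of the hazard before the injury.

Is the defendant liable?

(a) not (public area) — fails.
(i) no signage posted — met.
(ii) complaint lodged — met.
(A) condition ≥21 days old — not met.
(B) not (entrant a minor) — not satisfied.
(C) no remedial action — not satisfied.
(iii): F OR F OR F → false.
(b) = T AND T AND F = false.
So (1) is not satisfied (F OR F).
(2) no assumed risk — holds.
Overall = F AND T = false.

No — not liable.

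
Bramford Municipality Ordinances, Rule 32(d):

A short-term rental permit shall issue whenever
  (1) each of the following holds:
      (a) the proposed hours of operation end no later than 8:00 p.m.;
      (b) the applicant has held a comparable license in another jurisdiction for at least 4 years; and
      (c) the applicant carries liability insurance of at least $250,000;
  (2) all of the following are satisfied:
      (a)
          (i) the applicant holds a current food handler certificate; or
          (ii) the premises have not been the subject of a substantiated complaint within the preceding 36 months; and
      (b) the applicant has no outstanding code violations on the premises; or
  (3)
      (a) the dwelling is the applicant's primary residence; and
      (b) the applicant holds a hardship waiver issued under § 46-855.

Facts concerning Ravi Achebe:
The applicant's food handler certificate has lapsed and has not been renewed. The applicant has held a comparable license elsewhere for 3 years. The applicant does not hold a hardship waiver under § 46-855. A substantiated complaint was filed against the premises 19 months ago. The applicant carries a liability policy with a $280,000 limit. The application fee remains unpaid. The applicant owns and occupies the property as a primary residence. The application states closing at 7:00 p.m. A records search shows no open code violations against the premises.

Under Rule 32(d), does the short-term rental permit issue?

No — denied.

(a) closes by 8 p.m. — satisfied.
(b) prior license ≥ 4 yr — not satisfied.
(c) insurance ≥ $250,000 — met.
(1): T AND F AND T → false.
(i) food handler cert. — not satisfied.
(ii) no complaint in 36 mo. — not met.
(a) = F OR F = false.
(b) no code violations — met.
(2): F AND T → false.
(a) primary residence — holds.
(b) hardship waiver — fails.
(3) = T AND F = false.
Overall: F OR F OR F → false.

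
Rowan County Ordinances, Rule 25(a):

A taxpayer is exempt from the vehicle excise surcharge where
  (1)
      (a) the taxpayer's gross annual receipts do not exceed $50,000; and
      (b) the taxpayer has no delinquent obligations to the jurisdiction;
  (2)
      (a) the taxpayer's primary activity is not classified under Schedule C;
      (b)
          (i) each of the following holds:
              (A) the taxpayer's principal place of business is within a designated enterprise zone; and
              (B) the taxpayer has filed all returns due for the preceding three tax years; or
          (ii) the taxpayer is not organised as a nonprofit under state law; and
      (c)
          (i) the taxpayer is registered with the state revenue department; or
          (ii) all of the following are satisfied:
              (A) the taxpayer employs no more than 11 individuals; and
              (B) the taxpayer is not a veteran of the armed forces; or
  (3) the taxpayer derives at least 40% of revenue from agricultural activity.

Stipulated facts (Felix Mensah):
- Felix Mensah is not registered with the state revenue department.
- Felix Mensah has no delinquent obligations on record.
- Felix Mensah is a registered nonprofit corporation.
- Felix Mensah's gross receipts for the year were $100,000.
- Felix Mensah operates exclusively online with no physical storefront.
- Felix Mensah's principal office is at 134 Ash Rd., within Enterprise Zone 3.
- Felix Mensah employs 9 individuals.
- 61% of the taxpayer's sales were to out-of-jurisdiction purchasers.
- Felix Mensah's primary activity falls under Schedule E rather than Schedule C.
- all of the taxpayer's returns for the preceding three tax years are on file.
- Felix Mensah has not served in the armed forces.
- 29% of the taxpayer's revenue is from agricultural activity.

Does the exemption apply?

Yes — exempt.

(a) receipts ≤ $50,000 — not satisfied.
(b) no delinquency — met.
(1) = F AND T = false.
(a) not (Schedule C activity) — satisfied.
(A) in enterprise zone — met.
(B) returns current — satisfied.
So (i) is satisfied (T AND T).
(ii) not (nonprofit) — not satisfied.
(b): T OR F → true.
(i) state-registered — not met.
(A) ≤ 11 employees — met.
(B) not (veteran) — met.
(ii): T AND T → true.
So (c) is satisfied (F OR T).
So (2) is satisfied (T AND T AND T).
(3) ≥40% agricultural — not met.
So Overall is satisfied (F OR T OR F).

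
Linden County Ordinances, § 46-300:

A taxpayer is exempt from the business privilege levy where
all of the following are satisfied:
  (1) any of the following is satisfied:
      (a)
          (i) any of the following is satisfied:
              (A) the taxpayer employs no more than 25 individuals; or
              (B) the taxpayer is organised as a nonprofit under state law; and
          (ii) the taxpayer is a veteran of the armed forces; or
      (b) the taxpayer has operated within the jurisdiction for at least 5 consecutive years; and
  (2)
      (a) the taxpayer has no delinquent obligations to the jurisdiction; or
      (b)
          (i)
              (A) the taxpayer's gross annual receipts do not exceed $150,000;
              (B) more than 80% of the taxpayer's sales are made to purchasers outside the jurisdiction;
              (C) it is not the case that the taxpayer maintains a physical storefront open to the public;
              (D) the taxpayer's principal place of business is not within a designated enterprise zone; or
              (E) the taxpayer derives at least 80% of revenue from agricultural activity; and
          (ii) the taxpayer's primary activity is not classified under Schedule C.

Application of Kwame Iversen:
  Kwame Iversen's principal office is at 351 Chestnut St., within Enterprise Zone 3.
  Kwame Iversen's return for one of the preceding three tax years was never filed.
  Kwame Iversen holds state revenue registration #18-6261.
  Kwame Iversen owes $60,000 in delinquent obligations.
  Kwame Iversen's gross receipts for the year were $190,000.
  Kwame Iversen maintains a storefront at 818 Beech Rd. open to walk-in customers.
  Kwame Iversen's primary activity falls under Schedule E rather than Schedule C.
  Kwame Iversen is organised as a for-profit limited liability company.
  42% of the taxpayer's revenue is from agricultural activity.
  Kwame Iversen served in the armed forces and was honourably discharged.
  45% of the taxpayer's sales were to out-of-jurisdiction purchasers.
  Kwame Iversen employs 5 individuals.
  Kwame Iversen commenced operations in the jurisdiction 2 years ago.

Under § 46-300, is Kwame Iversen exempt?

No — not exempt.

(A) ≤ 25 employees — met.
(B) nonprofit — not met.
So (i) is satisfied (T OR F).
(ii) veteran — holds.
(a) = T AND T = true.
(b) ≥ 5 yrs in jurisdiction — not met.
So (1) is satisfied (T OR F).
(a) no delinquency — not met.
(A) receipts ≤ $150,000 — not met.
(B) >80% out-of-jur. sales — not satisfied.
(C) not (has storefront) — not met.
(D) not (in enterprise zone) — fails.
(E) ≥80% agricultural — fails.
(i) = F OR F OR F OR F OR F = false.
(ii) not (Schedule C activity) — met.
(b): F AND T → false.
(2): F OR F → false.
Overall = T AND F = false.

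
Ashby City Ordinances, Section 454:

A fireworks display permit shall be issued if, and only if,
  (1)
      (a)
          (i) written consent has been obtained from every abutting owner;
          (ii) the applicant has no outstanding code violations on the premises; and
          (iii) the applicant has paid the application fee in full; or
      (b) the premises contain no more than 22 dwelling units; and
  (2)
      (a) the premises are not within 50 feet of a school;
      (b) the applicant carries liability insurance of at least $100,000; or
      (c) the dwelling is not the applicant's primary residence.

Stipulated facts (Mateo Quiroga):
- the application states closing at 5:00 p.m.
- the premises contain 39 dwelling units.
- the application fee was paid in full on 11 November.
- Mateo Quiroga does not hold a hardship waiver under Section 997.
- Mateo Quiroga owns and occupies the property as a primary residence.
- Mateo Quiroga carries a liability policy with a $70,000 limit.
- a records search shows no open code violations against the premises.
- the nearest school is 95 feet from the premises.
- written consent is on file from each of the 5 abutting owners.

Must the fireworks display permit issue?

(i) all abutters consent — satisfied.
(ii) no code violations — satisfied.
(iii) fee paid — satisfied.
(a) = T AND T AND T = true.
(b) ≤ 22 units — fails.
(1): T OR F → true.
(a) ≥50 ft from school — met.
(b) insurance ≥ $100,000 — not met.
(c) not (primary residence) — fails.
(2): T OR F OR F → true.
Overall = T AND T = true.

Yes — granted.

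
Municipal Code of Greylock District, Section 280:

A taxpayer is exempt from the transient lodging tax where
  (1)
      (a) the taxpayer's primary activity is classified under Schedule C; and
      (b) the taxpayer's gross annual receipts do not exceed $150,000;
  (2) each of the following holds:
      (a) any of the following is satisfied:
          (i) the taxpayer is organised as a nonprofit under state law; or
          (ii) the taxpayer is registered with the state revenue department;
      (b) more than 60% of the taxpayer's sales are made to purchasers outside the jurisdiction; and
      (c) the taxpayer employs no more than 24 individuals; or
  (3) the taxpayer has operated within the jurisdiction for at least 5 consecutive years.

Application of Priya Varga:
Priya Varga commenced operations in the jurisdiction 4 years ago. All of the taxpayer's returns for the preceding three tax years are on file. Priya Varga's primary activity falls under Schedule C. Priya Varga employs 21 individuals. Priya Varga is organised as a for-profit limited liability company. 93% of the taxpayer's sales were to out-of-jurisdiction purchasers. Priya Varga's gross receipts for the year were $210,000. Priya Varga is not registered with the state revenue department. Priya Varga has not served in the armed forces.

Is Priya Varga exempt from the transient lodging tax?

No — not exempt.

(a) Schedule C activity — holds.
(b) receipts ≤ $150,000 — not met.
So (1) is not satisfied (T AND F).
(i) nonprofit — not met.
(ii) state-registered — not met.
So (a) is not satisfied (F OR F).
(b) >60% out-of-jur. sales — met.
(c) ≤ 24 employees — satisfied.
(2) = F AND T AND T = false.
(3) ≥ 5 yrs in jurisdiction — not satisfied.
So Overall is not satisfied (F OR F OR F).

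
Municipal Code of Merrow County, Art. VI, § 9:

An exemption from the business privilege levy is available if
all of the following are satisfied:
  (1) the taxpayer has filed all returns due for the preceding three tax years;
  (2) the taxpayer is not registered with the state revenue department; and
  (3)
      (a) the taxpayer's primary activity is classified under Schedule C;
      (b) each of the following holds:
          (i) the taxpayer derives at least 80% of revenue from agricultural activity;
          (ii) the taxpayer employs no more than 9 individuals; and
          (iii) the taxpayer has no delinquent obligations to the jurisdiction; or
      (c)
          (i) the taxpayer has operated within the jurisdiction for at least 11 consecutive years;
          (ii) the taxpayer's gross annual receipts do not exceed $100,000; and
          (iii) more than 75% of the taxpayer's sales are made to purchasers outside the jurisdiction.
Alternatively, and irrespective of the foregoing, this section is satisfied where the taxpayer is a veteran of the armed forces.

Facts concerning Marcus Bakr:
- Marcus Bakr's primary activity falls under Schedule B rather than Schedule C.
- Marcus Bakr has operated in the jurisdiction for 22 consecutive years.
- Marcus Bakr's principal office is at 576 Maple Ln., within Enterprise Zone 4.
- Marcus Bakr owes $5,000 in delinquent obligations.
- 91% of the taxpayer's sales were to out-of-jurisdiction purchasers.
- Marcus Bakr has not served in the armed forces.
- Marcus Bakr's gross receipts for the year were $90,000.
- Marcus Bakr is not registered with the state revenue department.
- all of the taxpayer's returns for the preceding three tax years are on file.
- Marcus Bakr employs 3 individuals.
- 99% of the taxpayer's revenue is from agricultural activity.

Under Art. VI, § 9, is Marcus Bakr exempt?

(1) returns current — met.
(2) not (state-registered) — satisfied.
(a) Schedule C activity — fails.
(i) ≥80% agricultural — holds.
(ii) ≤ 9 employees — met.
(iii) no delinquency — not met.
So (b) is not satisfied (T AND T AND F).
(i) ≥ 11 yrs in jurisdiction — met.
(ii) receipts ≤ $100,000 — met.
(iii) >75% out-of-jur. sales — met.
(c): T AND T AND T → true.
(3): F OR F OR T → true.
So Overall is satisfied (T AND T AND T).
Exception (veteran) — not satisfied.
Result: main true OR exception false → true.

Yes — exempt.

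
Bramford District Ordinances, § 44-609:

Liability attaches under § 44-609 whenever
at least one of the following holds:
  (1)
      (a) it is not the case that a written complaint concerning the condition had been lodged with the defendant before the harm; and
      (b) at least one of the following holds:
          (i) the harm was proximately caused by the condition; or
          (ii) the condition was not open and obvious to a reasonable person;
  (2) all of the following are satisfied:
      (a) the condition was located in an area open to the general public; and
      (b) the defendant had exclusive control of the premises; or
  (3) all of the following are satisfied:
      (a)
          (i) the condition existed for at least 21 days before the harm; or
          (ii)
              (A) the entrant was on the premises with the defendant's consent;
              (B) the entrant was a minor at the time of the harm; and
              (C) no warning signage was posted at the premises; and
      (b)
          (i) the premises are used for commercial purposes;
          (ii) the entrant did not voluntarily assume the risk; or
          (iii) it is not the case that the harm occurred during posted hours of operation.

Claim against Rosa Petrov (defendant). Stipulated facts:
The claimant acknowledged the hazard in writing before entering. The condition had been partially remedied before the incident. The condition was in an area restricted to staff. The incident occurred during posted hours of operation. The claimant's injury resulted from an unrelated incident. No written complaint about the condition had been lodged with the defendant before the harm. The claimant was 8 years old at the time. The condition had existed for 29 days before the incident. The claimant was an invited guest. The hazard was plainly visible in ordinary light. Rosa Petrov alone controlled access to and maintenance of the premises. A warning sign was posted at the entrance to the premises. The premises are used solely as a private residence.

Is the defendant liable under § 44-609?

No — not liable.

(a) not (complaint lodged) — met.
(i) proximate cause — fails.
(ii) not open/obvious — not satisfied.
(b) = F OR F = false.
(1): T AND F → false.
(a) public area — fails.
(b) exclusive control — satisfied.
(2) = F AND T = false.
(i) condition ≥21 days old — holds.
(A) consent to enter — satisfied.
(B) entrant a minor — satisfied.
(C) no signage posted — not satisfied.
(ii): T AND T AND F → false.
(a) = T OR F = true.
(i) commercial use — fails.
(ii) no assumed risk — not satisfied.
(iii) not (during posted hours) — fails.
So (b) is not satisfied (F OR F OR F).
(3) = T AND F = false.
Overall = F OR F OR F = false.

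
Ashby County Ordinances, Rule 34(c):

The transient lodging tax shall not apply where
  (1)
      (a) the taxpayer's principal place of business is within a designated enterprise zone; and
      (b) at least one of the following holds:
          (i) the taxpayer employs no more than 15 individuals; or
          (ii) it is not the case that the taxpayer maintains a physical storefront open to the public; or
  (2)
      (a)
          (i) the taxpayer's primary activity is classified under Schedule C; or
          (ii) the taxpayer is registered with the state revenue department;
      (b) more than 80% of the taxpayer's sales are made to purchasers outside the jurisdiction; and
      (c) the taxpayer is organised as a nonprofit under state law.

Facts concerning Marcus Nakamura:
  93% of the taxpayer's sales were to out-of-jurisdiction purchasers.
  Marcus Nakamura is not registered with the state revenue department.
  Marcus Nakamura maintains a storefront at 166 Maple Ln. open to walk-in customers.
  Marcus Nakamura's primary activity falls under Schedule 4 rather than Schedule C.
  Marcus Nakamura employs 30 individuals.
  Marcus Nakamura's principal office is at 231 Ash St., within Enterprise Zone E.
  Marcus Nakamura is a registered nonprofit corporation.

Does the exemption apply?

No — not exempt.

(a) in enterprise zone — met.
(i) ≤ 15 employees — not satisfied.
(ii) not (has storefront) — fails.
(b): F OR F → false.
(1) = T AND F = false.
(i) Schedule C activity — not met.
(ii) state-registered — fails.
(a) = F OR F = false.
(b) >80% out-of-jur. sales — holds.
(c) nonprofit — satisfied.
(2): F AND T AND T → false.
Overall: F OR F → false.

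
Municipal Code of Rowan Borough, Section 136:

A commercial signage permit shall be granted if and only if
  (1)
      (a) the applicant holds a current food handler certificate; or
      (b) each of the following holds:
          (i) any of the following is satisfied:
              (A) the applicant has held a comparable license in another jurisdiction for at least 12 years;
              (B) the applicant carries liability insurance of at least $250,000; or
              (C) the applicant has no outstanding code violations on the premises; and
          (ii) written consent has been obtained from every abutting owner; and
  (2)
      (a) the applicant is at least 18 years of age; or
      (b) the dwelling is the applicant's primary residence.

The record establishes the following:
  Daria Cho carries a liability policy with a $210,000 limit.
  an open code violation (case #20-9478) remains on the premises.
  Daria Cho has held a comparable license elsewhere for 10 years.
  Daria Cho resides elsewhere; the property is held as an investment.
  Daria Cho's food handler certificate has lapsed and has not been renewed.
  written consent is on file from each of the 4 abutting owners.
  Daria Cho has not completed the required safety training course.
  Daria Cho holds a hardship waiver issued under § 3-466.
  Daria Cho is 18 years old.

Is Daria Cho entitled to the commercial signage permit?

(a) food handler cert. — not met.
(A) prior license ≥ 12 yr — not satisfied.
(B) insurance ≥ $250,000 — fails.
(C) no code violations — not satisfied.
So (i) is not satisfied (F OR F OR F).
(ii) all abutters consent — satisfied.
(b) = F AND T = false.
(1) = F OR F = false.
(a) age ≥ 18 — satisfied.
(b) primary residence — fails.
So (2) is satisfied (T OR F).
Overall = F AND T = false.

No — denied.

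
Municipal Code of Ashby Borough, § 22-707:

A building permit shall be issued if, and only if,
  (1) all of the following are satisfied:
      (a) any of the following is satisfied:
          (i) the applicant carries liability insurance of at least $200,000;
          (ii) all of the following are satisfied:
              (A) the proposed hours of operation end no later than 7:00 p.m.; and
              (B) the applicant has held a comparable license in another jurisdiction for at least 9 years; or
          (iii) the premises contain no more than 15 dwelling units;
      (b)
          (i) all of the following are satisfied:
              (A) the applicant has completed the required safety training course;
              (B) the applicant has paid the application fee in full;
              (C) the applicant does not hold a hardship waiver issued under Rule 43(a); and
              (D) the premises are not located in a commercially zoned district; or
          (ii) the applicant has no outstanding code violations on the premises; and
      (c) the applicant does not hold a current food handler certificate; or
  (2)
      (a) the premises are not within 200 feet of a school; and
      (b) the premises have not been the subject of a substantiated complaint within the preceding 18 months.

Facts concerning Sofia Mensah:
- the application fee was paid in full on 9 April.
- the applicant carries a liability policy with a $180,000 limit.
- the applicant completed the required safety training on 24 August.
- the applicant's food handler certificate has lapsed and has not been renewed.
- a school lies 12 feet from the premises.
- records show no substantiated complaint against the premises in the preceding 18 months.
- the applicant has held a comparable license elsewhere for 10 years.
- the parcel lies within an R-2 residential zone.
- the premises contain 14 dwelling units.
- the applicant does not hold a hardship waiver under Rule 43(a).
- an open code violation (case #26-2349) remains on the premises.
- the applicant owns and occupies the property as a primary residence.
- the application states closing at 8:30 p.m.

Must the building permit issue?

Yes — granted.

(i) insurance ≥ $200,000 — fails.
(A) closes by 7 p.m. — not met.
(B) prior license ≥ 9 yr — satisfied.
(ii) = F AND T = false.
(iii) ≤ 15 units — satisfied.
So (a) is satisfied (F OR F OR T).
(A) safety training — holds.
(B) fee paid — met.
(C) not (hardship waiver) — satisfied.
(D) not (commercially zoned) — met.
(i): T AND T AND T AND T → true.
(ii) no code violations — not met.
(b): T OR F → true.
(c) not (food handler cert.) — satisfied.
(1) = T AND T AND T = true.
(a) ≥200 ft from school — fails.
(b) no complaint in 18 mo. — met.
(2) = F AND T = false.
Overall: T OR F → true.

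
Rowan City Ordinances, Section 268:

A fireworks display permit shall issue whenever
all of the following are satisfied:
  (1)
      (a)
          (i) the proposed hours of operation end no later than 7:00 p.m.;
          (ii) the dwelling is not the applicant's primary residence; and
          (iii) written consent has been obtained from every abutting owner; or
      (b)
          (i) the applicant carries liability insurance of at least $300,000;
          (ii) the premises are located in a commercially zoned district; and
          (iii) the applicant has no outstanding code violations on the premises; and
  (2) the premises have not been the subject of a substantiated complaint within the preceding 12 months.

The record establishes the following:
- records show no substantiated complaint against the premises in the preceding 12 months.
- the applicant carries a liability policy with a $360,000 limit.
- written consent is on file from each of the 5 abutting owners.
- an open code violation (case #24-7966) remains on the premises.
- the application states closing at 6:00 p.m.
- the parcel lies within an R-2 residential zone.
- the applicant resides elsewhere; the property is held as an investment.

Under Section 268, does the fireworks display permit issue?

Yes — granted.

(i) closes by 7 p.m. — satisfied.
(ii) not (primary residence) — holds.
(iii) all abutters consent — satisfied.
(a): T AND T AND T → true.
(i) insurance ≥ $300,000 — satisfied.
(ii) commercially zoned — not met.
(iii) no code violations — not met.
(b) = T AND F AND F = false.
(1): T OR F → true.
(2) no complaint in 12 mo. — holds.
So Overall is satisfied (T AND T).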